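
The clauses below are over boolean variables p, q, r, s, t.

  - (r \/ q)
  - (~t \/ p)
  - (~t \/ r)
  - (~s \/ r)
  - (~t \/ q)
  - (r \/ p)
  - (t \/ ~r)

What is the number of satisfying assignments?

3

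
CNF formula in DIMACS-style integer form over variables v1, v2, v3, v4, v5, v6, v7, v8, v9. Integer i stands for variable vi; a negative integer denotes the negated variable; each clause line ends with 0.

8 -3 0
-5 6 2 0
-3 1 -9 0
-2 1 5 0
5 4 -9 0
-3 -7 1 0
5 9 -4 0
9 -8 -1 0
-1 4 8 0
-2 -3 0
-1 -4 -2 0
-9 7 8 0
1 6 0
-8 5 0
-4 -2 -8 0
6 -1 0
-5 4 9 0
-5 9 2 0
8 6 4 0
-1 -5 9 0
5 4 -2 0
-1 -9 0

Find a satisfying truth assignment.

v1=False, v2=False, v3=False, v4=False, v5=True, v6=True, v7=True, v8=False, v9=True

Pure literal: v3 appears only negated; assign v3 = False.
v6 occurs only positively in the remaining clauses — set v6 = True.
Branch on v1: take v1 = False.
For the remaining variables, v2 = False, v4 = False, v5 = True, v7 = True, v8 = False, v9 = True works.
Every clause has at least one true literal under this assignment.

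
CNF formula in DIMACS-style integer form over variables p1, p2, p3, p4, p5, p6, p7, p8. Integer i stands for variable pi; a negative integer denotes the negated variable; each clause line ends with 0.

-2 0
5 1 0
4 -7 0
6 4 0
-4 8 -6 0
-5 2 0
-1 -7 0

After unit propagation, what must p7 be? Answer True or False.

(NOT p2) stands alone — p2 = False.
From (p2 OR NOT p5) and p2 = False: p5 = False.
From (p1 OR p5) and p5 = False: p1 = True.
(NOT p1 OR NOT p7): since p1 = True, the clause reduces to (NOT p7). p7 = False.

False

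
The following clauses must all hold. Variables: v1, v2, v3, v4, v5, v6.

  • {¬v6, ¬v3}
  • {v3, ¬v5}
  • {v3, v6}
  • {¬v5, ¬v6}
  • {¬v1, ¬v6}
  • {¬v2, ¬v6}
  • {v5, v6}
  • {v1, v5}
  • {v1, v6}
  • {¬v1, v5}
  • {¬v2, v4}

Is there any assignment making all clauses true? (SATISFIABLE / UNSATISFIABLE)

Pure literal: v4 appears only positively; assign v4 = True.
Try v1 = True.
  then v6 is forced to False.
  then v3 is forced to True.
  then v5 is forced to True.
v2 is now unconstrained; take v2 = True.
So v1=1, v2=1, v3=1, v4=1, v5=1, v6=0 is a satisfying assignment.

SATISFIABLE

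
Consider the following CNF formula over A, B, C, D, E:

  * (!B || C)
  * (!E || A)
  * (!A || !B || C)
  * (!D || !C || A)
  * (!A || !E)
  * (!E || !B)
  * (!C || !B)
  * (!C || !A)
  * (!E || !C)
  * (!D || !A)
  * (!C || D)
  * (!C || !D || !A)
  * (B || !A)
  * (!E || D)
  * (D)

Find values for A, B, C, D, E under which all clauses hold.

(D) is a unit clause, so D = True.
The clause (!A) is unit: A must be False.
(!E) is a unit clause, so E = False.
Unit propagation: (!C) forces C = False.
The clause (!B) is unit: B must be False.

A=False, B=False, C=False, D=True, E=False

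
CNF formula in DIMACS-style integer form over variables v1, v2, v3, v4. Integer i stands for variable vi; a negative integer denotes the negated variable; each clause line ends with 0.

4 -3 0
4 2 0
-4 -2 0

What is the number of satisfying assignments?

The models are:
  v1=F v2=F v3=F v4=T
  v1=F v2=F v3=T v4=T
  v1=F v2=T v3=F v4=F
  v1=T v2=F v3=F v4=T
  v1=T v2=F v3=T v4=T
  v1=T v2=T v3=F v4=F
That's 6 in total.

6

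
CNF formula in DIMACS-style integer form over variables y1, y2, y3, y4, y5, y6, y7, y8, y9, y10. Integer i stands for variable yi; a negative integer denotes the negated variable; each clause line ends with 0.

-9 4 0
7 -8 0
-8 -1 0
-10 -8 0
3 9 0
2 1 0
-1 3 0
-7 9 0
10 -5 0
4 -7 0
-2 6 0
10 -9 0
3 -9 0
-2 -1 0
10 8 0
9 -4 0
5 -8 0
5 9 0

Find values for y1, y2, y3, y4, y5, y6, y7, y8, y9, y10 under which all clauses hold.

Pure literal: y3 appears only positively; assign y3 = True.
Pure literal: y6 appears only positively; assign y6 = True.
Set y1 = False and propagate.
  then y2 is forced to True.
The remaining clauses are satisfied by y4 = True, y5 = False, y7 = False, y8 = False, y9 = True, y10 = True.

y1 = F, y2 = T, y3 = T, y4 = T, y5 = F, y6 = T, y7 = F, y8 = F, y9 = T, y10 = T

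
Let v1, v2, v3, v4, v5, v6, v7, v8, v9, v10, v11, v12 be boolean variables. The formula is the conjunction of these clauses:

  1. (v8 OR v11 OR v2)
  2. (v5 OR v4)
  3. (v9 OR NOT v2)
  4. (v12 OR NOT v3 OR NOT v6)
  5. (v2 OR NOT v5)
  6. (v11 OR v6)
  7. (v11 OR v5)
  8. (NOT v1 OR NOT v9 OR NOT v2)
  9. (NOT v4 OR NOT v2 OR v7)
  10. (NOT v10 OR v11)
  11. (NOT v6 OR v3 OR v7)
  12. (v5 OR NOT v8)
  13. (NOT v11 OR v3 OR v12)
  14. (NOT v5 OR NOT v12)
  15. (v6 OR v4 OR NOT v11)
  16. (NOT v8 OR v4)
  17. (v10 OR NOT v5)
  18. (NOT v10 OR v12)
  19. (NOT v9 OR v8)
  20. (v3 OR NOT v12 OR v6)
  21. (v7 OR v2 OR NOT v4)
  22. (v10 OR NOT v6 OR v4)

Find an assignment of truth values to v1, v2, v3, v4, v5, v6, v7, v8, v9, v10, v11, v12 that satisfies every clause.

v1 = False, v2 = False, v3 = True, v4 = True, v5 = False, v6 = True, v7 = True, v8 = False, v9 = False, v10 = True, v11 = True, v12 = True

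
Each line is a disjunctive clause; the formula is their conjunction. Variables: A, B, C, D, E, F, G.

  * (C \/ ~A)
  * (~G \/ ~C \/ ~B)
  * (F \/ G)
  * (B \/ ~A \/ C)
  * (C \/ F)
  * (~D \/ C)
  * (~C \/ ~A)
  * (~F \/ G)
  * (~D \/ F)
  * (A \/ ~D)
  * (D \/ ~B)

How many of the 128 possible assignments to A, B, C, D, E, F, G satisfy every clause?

6

The models are:
  A=F B=F C=F D=F E=F F=T G=T
  A=F B=F C=F D=F E=T F=T G=T
  A=F B=F C=T D=F E=F F=F G=T
  A=F B=F C=T D=F E=F F=T G=T
  A=F B=F C=T D=F E=T F=F G=T
  A=F B=F C=T D=F E=T F=T G=T
That's 6 in total.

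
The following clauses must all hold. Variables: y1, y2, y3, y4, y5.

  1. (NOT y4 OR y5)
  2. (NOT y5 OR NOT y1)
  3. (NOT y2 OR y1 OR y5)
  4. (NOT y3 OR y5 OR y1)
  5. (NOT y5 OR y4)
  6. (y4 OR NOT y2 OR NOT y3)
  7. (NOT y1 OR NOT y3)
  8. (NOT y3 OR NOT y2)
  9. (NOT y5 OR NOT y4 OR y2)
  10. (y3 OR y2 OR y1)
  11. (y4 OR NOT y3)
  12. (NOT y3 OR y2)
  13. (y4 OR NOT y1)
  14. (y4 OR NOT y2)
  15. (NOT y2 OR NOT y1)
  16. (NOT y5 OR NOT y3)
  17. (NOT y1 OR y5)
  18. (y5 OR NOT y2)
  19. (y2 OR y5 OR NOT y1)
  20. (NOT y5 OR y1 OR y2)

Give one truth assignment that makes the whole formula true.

y1=F, y2=T, y3=F, y4=T, y5=T

Branch on y1: take y1 = False.
Set y2 = True and propagate.
  then y5 is forced to True.
  then y4 is forced to True.
  then y3 is forced to False.
Every clause has at least one true literal under this assignment.
Check each clause:
  1. (y5 OR NOT y4) — y5 is true.
  2. (NOT y1 OR NOT y5) — NOT y1 is true.
  3. (y5 OR NOT y2 OR y1) — y5 is true.
  4. (y1 OR NOT y3 OR y5) — NOT y3 is true.
  5. (NOT y5 OR y4) — y4 is true.
  6. (NOT y3 OR NOT y2 OR y4) — y4 is true.
  7. (NOT y3 OR NOT y1) — NOT y3 is true.
  8. (NOT y2 OR NOT y3) — NOT y3 is true.
  9. (NOT y5 OR NOT y4 OR y2) — y2 is true.
  10. (y3 OR y2 OR y1) — y2 is true.
  11. (y4 OR NOT y3) — y4 is true.
  12. (NOT y3 OR y2) — y2 is true.
  13. (y4 OR NOT y1) — y4 is true.
  14. (y4 OR NOT y2) — y4 is true.
  15. (NOT y2 OR NOT y1) — NOT y1 is true.
  16. (NOT y5 OR NOT y3) — NOT y3 is true.
  17. (y5 OR NOT y1) — y5 is true.
  18. (y5 OR NOT y2) — y5 is true.
  19. (NOT y1 OR y5 OR y2) — y2 is true.
  20. (y1 OR y2 OR NOT y5) — y2 is true.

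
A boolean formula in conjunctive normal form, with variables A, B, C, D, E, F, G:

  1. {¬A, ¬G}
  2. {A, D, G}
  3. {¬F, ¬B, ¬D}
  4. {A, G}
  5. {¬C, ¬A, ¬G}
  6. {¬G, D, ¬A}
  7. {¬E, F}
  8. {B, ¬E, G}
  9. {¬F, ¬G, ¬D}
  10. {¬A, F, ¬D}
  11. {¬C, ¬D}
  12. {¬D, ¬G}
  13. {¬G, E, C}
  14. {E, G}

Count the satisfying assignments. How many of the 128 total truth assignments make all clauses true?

10

Case analysis on G and D:
  G=T, D=T: a clause becomes empty — 0.
  G=T, D=F: B free; 4 ways for (A,C,E,F) × 2^1 = 8.
  G=F, D=T: a clause becomes empty — 0.
  G=F, D=F: remaining (A,B,C,E,F) ∈ {(T,T,F,T,T); (T,T,T,T,T)} — 2.
Total: 0 + 8 + 0 + 2 = 10.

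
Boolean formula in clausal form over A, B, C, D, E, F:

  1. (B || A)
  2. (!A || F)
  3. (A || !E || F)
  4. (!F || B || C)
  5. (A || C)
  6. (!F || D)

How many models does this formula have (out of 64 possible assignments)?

10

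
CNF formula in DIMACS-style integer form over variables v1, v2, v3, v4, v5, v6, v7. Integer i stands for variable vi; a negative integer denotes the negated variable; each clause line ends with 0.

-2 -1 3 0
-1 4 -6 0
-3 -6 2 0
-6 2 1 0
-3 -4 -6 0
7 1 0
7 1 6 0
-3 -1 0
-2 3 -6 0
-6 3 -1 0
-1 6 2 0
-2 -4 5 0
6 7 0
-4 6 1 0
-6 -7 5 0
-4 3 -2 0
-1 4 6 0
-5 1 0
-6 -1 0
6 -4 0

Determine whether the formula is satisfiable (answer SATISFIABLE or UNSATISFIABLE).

SATISFIABLE

Try v1 = False.
  then v7 is forced to True.
  then v5 is forced to False.
  then v6 is forced to False.
  then v4 is forced to False.
v2, v3 are now unconstrained; take v2 = False, v3 = False.
So v1 = 0, v2 = 0, v3 = 0, v4 = 0, v5 = 0, v6 = 0, v7 = 1 is a satisfying assignment.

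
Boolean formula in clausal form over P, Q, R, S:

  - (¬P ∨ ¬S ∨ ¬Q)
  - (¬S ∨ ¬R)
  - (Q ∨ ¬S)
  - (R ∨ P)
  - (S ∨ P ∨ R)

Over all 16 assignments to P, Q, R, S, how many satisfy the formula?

Satisfying assignments:
  P=0 Q=0 R=1 S=0
  P=0 Q=1 R=1 S=0
  P=1 Q=0 R=0 S=0
  P=1 Q=0 R=1 S=0
  P=1 Q=1 R=0 S=0
  P=1 Q=1 R=1 S=0
Count: 6.

6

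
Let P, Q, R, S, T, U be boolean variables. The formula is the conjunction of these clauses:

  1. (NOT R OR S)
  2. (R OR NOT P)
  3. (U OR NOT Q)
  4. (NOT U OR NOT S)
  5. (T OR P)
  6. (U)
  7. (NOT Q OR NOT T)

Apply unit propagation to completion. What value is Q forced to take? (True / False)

False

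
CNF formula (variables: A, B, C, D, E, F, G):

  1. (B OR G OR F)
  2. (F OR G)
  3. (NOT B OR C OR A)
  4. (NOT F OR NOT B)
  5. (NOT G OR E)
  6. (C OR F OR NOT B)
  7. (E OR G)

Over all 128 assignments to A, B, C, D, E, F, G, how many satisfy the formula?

28

Split on B, then F.
  B=T, F=T: a clause becomes empty — 0.
  B=T, F=F: remaining (A,C,D,E,G) ∈ {(F,T,F,T,T); (F,T,T,T,T); (T,T,F,T,T); (T,T,T,T,T)} — 4.
  B=F, F=T: forces E=T; A, C, D, G free → 2^4 = 16.
  B=F, F=F: forces E=T; G=T; A, C, D free → 2^3 = 8.
Total: 0 + 4 + 16 + 8 = 28.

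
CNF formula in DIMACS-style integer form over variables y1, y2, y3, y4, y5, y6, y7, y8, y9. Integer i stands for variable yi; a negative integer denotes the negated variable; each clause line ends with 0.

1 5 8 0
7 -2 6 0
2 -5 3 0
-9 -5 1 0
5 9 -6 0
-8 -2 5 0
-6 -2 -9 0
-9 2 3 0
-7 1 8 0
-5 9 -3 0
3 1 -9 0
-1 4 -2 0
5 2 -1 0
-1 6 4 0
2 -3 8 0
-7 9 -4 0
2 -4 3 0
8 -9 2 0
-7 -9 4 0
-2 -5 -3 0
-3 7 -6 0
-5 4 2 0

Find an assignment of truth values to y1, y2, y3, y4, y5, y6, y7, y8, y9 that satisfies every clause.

y1=0, y2=1, y3=0, y4=1, y5=1, y6=1, y7=0, y8=1, y9=0

Set y1 = False and propagate.
Set y2 = True and propagate.
For the remaining variables, y3 = False, y4 = True, y5 = True, y6 = True, y7 = False, y8 = True, y9 = False works.
Every clause has at least one true literal under this assignment.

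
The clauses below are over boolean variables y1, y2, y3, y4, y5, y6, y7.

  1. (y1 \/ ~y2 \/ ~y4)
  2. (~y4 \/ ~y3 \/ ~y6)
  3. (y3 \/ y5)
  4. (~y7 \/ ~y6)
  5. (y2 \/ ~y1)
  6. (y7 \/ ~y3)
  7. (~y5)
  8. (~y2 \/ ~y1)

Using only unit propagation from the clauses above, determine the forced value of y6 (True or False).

Unit clause (~y5) sets y5 = False.
(y5 \/ y3) with y5 = False leaves only y3, so y3 = True.
(~y3 \/ y7) with y3 = True leaves only y7, so y7 = True.
(~y7 \/ ~y6) with y7 = True leaves only ~y6, so y6 = False.

False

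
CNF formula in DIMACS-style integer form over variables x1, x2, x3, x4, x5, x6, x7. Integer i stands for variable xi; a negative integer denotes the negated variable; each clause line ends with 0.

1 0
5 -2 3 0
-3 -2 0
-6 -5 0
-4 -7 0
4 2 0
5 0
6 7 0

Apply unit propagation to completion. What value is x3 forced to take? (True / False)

(x1) is a unit clause: x1 = True.
(x5) stands alone — x5 = True.
(NOT x6 OR NOT x5) with x5 = True leaves only NOT x6, so x6 = False.
From (x6 OR x7) and x6 = False: x7 = True.
(NOT x4 OR NOT x7) with x7 = True leaves only NOT x4, so x4 = False.
In (x2 OR x4), x4 is now false; x2 must hold, so x2 = True.
In (NOT x3 OR NOT x2), NOT x2 is now false; NOT x3 must hold, so x3 = False.

False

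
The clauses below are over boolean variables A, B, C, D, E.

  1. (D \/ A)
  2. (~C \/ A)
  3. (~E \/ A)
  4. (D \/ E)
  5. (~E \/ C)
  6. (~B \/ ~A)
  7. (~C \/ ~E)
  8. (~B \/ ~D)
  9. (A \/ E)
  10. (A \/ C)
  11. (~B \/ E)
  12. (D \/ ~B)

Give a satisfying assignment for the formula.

Pure literal: B appears only negated; assign B = False.
Branch on A: take A = True.
The remaining clauses are satisfied by C = False, D = True, E = False.
Every clause has at least one true literal under this assignment.

A = True, B = False, C = False, D = True, E = False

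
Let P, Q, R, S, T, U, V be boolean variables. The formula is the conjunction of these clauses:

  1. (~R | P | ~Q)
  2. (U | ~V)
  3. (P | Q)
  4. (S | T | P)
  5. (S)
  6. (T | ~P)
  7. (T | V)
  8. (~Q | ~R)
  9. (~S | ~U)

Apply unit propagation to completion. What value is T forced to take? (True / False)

Unit clause (S) sets S = True.
In (~S | ~U), ~S is now false; ~U must hold, so U = False.
(~V | U): since U = False, the clause reduces to (~V). V = False.
(V | T): since V = False, the clause reduces to (T). T = True.

True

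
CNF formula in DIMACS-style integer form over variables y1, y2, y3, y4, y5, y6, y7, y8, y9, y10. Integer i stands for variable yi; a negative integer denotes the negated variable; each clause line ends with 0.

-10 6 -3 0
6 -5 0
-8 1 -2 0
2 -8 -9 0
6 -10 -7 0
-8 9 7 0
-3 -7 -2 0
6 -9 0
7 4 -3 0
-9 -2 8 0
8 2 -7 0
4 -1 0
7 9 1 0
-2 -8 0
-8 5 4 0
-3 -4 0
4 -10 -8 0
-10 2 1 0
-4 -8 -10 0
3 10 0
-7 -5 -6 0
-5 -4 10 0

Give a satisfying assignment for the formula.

Branch on y1: take y1 = True.
  then y4 is forced to True.
  then y3 is forced to False.
  then y10 is forced to True.
  then y8 is forced to False.
For the remaining variables, y2 = True, y5 = False, y6 = True, y7 = False, y9 = False works.
Every clause has at least one true literal under this assignment.

y1=T  y2=T  y3=F  y4=T  y5=F  y6=T  y7=F  y8=F  y9=F  y10=T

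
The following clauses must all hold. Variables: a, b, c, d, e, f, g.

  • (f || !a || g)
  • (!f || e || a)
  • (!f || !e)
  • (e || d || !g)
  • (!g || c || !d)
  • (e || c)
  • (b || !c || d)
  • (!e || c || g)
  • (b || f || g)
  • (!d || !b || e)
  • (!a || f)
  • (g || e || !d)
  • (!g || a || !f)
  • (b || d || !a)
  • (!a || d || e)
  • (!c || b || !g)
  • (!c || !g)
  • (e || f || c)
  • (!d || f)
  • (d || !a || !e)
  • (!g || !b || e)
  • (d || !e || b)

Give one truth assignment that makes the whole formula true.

Branch on a: take a = False.
The remaining clauses are satisfied by b = True, c = True, d = False, e = False, f = False, g = False.
Every clause has at least one true literal under this assignment.

a=F, b=T, c=T, d=F, e=F, f=F, g=F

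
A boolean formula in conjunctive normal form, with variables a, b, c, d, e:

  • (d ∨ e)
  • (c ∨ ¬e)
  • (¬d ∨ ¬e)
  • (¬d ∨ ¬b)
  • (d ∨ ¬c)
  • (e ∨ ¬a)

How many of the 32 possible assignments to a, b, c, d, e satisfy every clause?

Satisfying assignments:
  a=0 b=0 c=0 d=1 e=0
  a=0 b=0 c=1 d=1 e=0
Count: 2.

2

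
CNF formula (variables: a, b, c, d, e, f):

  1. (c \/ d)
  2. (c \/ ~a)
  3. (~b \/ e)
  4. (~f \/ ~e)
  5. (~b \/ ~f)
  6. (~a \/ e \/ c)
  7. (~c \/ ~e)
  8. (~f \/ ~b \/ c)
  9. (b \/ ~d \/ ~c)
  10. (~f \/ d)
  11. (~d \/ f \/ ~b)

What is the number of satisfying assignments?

5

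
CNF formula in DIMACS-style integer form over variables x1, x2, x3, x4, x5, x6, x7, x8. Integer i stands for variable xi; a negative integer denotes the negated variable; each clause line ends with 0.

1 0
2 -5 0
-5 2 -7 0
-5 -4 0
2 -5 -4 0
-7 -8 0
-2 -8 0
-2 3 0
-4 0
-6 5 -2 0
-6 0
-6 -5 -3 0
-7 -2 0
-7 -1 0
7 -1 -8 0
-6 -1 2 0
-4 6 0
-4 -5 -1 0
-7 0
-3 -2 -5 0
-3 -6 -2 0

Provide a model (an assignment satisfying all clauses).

The clause (x1) is unit: x1 must be True.
The clause (NOT x4) is unit: x4 must be False.
Unit propagation: (NOT x6) forces x6 = False.
(NOT x7) is a unit clause, so x7 = False.
Unit propagation: (NOT x8) forces x8 = False.
Pure literal: x5 appears only negated; assign x5 = False.
Branch on x2: take x2 = True.
  then x3 is forced to True.
Every clause has at least one true literal under this assignment.
Check each clause:
  1. (x1) — x1 is true.
  2. (x2 OR NOT x5) — x2 is true.
  3. (NOT x7 OR NOT x5 OR x2) — NOT x7 is true.
  4. (NOT x4 OR NOT x5) — NOT x5 is true.
  5. (x2 OR NOT x4 OR NOT x5) — x2 is true.
  6. (NOT x8 OR NOT x7) — NOT x8 is true.
  7. (NOT x2 OR NOT x8) — NOT x8 is true.
  8. (x3 OR NOT x2) — x3 is true.
  9. (NOT x4) — NOT x4 is true.
  10. (NOT x2 OR x5 OR NOT x6) — NOT x6 is true.
  11. (NOT x6) — NOT x6 is true.
  12. (NOT x3 OR NOT x5 OR NOT x6) — NOT x6 is true.
  13. (NOT x2 OR NOT x7) — NOT x7 is true.
  14. (NOT x7 OR NOT x1) — NOT x7 is true.
  15. (x7 OR NOT x1 OR NOT x8) — NOT x8 is true.
  16. (NOT x1 OR x2 OR NOT x6) — x2 is true.
  17. (NOT x4 OR x6) — NOT x4 is true.
  18. (NOT x5 OR NOT x4 OR NOT x1) — NOT x5 is true.
  19. (NOT x7) — NOT x7 is true.
  20. (NOT x2 OR NOT x5 OR NOT x3) — NOT x5 is true.
  21. (NOT x2 OR NOT x3 OR NOT x6) — NOT x6 is true.

x1=T, x2=T, x3=T, x4=F, x5=F, x6=F, x7=F, x8=F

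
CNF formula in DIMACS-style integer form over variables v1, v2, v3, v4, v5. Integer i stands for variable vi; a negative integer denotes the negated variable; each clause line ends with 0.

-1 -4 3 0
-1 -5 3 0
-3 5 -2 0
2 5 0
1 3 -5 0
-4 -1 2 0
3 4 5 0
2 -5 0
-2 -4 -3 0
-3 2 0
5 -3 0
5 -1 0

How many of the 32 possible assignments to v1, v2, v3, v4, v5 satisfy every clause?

3

Satisfying assignments:
  v1=F v2=T v3=F v4=T v5=F
  v1=F v2=T v3=T v4=F v5=T
  v1=T v2=T v3=T v4=F v5=T
That's 3 in total.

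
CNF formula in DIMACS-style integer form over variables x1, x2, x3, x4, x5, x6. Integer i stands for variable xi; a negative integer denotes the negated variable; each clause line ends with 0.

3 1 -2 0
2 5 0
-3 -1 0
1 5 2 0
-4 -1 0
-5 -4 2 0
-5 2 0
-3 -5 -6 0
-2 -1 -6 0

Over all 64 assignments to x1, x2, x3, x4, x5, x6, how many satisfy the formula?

Split on x2, then x1.
  x2=T, x1=T: remaining (x3,x4,x5,x6) ∈ {(F,F,F,F); (F,F,T,F)} — 2.
  x2=T, x1=F: x4 free; 3 ways for (x3,x5,x6) × 2^1 = 6.
  x2=F, x1=T: a clause becomes empty — 0.
  x2=F, x1=F: a clause becomes empty — 0.
Total: 2 + 6 + 0 + 0 = 8.

8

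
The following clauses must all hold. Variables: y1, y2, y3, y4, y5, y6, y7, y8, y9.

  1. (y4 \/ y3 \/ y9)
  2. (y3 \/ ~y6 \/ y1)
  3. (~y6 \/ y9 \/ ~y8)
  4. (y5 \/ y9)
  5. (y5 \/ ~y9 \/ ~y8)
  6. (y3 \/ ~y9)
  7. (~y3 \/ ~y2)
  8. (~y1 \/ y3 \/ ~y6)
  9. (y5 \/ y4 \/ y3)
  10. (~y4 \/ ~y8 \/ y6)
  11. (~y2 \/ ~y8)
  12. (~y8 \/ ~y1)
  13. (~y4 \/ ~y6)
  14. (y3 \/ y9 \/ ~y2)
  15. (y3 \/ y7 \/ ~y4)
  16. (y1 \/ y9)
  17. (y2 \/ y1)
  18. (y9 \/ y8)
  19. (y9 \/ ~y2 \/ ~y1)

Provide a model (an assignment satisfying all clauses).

y1 = True  y2 = False  y3 = True  y4 = False  y5 = False  y6 = False  y7 = True  y8 = False  y9 = True

y7 occurs only positively in the remaining clauses — set y7 = True.
Branch on y1: take y1 = True.
  then y8 is forced to False.
  then y9 is forced to True.
  then y3 is forced to True.
  then y2 is forced to False.
Set y4 = False and propagate.
y5, y6 are now unconstrained; take y5 = False, y6 = False.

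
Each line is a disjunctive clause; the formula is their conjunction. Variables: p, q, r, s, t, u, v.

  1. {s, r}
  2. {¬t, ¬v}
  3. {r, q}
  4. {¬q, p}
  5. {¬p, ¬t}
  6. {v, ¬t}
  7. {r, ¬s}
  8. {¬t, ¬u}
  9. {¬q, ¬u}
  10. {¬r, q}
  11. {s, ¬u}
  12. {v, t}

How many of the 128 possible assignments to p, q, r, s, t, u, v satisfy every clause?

The models are:
  p=T q=T r=T s=F t=F u=F v=T
  p=T q=T r=T s=T t=F u=F v=T
Count: 2.

2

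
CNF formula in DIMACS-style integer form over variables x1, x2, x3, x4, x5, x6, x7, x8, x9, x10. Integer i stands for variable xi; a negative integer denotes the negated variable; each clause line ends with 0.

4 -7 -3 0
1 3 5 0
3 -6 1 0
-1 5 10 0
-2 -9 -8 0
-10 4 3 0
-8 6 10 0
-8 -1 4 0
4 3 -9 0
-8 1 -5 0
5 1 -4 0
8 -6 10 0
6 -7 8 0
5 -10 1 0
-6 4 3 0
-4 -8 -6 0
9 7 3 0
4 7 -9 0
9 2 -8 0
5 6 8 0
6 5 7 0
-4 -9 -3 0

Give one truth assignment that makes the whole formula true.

x1 = True, x2 = True, x3 = True, x4 = False, x5 = True, x6 = False, x7 = False, x8 = False, x9 = False, x10 = False

Check each clause:
  1. (x4 \/ ~x7 \/ ~x3) — ~x7 is true.
  2. (x5 \/ x3 \/ x1) — x1 is true.
  3. (x1 \/ ~x6 \/ x3) — x1 is true.
  4. (~x1 \/ x5 \/ x10) — x5 is true.
  5. (~x9 \/ ~x8 \/ ~x2) — ~x8 is true.
  6. (~x10 \/ x4 \/ x3) — x3 is true.
  7. (x10 \/ x6 \/ ~x8) — ~x8 is true.
  8. (~x8 \/ ~x1 \/ x4) — ~x8 is true.
  9. (x3 \/ x4 \/ ~x9) — x3 is true.
  10. (~x5 \/ x1 \/ ~x8) — ~x8 is true.
  11. (x1 \/ ~x4 \/ x5) — x1 is true.
  12. (x8 \/ x10 \/ ~x6) — ~x6 is true.
  13. (x8 \/ x6 \/ ~x7) — ~x7 is true.
  14. (x1 \/ x5 \/ ~x10) — x1 is true.
  15. (x3 \/ x4 \/ ~x6) — ~x6 is true.
  16. (~x8 \/ ~x6 \/ ~x4) — ~x8 is true.
  17. (x3 \/ x7 \/ x9) — x3 is true.
  18. (x7 \/ ~x9 \/ x4) — ~x9 is true.
  19. (x2 \/ ~x8 \/ x9) — ~x8 is true.
  20. (x8 \/ x5 \/ x6) — x5 is true.
  21. (x5 \/ x7 \/ x6) — x5 is true.
  22. (~x9 \/ ~x3 \/ ~x4) — ~x4 is true.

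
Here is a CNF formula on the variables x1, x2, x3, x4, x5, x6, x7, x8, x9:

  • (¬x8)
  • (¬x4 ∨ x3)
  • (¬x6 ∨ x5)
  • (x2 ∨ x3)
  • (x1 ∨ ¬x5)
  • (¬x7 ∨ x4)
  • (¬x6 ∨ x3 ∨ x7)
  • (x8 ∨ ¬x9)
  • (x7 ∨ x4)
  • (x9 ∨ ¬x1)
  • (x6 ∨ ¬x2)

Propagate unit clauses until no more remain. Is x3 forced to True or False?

True

(¬x8) stands alone — x8 = False.
In (x8 ∨ ¬x9), x8 is now false; ¬x9 must hold, so x9 = False.
(¬x1 ∨ x9) with x9 = False leaves only ¬x1, so x1 = False.
In (¬x5 ∨ x1), x1 is now false; ¬x5 must hold, so x5 = False.
From (¬x6 ∨ x5) and x5 = False: x6 = False.
(¬x2 ∨ x6) with x6 = False leaves only ¬x2, so x2 = False.
In (x2 ∨ x3), x2 is now false; x3 must hold, so x3 = True.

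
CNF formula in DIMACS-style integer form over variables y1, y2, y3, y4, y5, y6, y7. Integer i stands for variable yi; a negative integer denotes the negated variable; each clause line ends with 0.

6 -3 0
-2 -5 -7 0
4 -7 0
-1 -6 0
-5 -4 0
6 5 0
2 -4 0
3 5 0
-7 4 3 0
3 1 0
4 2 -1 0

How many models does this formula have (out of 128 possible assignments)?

7

Satisfying assignments:
  y1=0 y2=0 y3=1 y4=0 y5=0 y6=1 y7=0
  y1=0 y2=0 y3=1 y4=0 y5=1 y6=1 y7=0
  y1=0 y2=1 y3=1 y4=0 y5=0 y6=1 y7=0
  y1=0 y2=1 y3=1 y4=0 y5=1 y6=1 y7=0
  y1=0 y2=1 y3=1 y4=1 y5=0 y6=1 y7=0
  y1=0 y2=1 y3=1 y4=1 y5=0 y6=1 y7=1
  y1=1 y2=1 y3=0 y4=0 y5=1 y6=0 y7=0
Count: 7.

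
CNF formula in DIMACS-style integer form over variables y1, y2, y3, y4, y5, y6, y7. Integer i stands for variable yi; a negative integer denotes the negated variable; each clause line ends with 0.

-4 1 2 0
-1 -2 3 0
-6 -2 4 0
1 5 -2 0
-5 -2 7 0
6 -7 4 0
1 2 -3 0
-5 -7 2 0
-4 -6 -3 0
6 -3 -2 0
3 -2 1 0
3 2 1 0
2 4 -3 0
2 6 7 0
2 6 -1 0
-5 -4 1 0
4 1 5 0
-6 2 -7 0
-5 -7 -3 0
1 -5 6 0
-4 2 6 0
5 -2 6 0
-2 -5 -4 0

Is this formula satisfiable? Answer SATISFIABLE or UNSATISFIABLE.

Set y1 = True and propagate.
Branch on y2: take y2 = False.
  then y6 is forced to True.
  then y7 is forced to False.
Branch on y3: take y3 = False.
y4, y5 are now unconstrained; take y4 = True, y5 = False.
So y1=T, y2=F, y3=F, y4=T, y5=F, y6=T, y7=F is a satisfying assignment.

SATISFIABLE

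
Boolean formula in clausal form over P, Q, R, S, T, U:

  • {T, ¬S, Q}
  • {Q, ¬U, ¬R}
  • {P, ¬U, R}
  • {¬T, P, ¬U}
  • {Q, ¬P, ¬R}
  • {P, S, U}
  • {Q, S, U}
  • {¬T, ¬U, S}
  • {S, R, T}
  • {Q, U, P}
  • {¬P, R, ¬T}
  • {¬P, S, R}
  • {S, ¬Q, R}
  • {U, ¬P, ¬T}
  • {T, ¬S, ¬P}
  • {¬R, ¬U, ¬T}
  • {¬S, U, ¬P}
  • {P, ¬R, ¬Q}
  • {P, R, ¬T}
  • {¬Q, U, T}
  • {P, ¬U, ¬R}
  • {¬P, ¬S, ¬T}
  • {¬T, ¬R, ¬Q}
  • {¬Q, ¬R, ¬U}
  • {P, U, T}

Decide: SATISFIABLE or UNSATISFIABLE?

P = True:
  T = True:
    propagation gives R=True, Q=True; an empty clause results — contradiction.
  T = False:
    propagation gives S=False, R=True, Q=True, U=True; an empty clause results — contradiction.
P = False:
  U = True:
    propagation gives R=True; an empty clause results — contradiction.
  U = False:
    propagation gives S=True, Q=True, R=False, T=False; an empty clause results — contradiction.
Every branch closes, so no satisfying assignment exists.

UNSATISFIABLE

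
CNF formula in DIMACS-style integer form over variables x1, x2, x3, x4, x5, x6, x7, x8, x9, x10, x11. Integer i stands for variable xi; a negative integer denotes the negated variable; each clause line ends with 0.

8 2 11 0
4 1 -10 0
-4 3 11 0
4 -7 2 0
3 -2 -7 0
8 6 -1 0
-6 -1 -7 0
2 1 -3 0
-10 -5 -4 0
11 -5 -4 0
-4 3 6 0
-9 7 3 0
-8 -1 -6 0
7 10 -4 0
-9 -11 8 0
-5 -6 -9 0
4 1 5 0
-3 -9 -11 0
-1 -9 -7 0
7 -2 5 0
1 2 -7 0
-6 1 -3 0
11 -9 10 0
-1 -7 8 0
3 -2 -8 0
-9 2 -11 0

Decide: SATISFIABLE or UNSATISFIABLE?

Pure literal: x9 appears only negated; assign x9 = False.
Branch on x1: take x1 = True.
Branch on x2: take x2 = False.
For the remaining variables, x3 = True, x4 = False, x5 = True, x6 = True, x7 = False, x8 = False, x10 = True, x11 = True works.
Every clause has at least one true literal under this assignment.
So x1 = 1, x2 = 0, x3 = 1, x4 = 0, x5 = 1, x6 = 1, x7 = 0, x8 = 0, x9 = 0, x10 = 1, x11 = 1 is a satisfying assignment.

SATISFIABLE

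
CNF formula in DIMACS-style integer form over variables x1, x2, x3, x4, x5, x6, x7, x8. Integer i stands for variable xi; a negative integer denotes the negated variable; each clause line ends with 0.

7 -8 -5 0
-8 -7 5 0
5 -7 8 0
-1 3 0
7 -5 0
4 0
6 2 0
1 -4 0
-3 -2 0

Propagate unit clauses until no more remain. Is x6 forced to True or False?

(x4) is a unit clause: x4 = True.
(x1 OR NOT x4) with x4 = True leaves only x1, so x1 = True.
In (NOT x1 OR x3), NOT x1 is now false; x3 must hold, so x3 = True.
(NOT x3 OR NOT x2) with x3 = True leaves only NOT x2, so x2 = False.
(x2 OR x6) with x2 = False leaves only x6, so x6 = True.

True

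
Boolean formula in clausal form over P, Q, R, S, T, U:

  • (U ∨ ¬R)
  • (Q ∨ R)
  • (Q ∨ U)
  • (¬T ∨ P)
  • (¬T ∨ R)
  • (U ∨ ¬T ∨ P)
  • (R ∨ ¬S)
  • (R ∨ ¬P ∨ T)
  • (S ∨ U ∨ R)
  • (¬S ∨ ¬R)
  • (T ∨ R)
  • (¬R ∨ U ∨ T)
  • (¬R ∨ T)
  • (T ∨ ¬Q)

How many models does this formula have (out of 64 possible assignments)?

Satisfying assignments:
  P=T Q=F R=T S=F T=T U=T
  P=T Q=T R=T S=F T=T U=T
That's 2 in total.

2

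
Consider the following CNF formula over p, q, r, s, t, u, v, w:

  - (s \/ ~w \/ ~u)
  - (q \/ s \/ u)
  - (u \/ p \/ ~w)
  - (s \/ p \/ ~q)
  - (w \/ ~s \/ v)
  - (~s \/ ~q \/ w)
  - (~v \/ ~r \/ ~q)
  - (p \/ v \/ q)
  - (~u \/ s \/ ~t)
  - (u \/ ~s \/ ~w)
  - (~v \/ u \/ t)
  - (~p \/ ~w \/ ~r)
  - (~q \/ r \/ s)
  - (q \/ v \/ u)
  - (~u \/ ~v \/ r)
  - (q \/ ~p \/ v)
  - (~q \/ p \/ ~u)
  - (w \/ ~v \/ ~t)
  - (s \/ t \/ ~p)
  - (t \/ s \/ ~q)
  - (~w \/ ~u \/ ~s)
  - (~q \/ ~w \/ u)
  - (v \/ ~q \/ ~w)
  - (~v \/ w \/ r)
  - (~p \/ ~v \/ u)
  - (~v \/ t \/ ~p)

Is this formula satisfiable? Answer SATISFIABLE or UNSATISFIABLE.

SATISFIABLE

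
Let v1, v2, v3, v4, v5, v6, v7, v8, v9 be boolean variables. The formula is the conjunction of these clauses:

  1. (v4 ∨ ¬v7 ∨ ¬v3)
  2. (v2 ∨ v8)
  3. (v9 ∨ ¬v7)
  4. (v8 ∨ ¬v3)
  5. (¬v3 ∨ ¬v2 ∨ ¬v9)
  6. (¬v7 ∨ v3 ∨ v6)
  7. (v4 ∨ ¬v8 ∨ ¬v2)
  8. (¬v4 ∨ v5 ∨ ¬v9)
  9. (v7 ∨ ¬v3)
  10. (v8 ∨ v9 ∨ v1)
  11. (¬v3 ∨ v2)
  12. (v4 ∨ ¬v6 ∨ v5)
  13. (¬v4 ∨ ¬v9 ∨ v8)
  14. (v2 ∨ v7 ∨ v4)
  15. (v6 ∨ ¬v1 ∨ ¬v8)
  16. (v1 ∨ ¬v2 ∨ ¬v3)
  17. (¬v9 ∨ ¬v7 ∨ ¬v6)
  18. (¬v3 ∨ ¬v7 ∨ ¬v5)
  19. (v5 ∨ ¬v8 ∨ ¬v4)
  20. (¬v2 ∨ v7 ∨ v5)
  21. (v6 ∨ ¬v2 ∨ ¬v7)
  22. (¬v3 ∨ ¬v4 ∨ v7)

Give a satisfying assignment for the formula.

v1=True  v2=True  v3=False  v4=False  v5=True  v6=False  v7=False  v8=False  v9=False

Set v1 = True and propagate.
The remaining clauses are satisfied by v2 = True, v3 = False, v4 = False, v5 = True, v6 = False, v7 = False, v8 = False, v9 = False.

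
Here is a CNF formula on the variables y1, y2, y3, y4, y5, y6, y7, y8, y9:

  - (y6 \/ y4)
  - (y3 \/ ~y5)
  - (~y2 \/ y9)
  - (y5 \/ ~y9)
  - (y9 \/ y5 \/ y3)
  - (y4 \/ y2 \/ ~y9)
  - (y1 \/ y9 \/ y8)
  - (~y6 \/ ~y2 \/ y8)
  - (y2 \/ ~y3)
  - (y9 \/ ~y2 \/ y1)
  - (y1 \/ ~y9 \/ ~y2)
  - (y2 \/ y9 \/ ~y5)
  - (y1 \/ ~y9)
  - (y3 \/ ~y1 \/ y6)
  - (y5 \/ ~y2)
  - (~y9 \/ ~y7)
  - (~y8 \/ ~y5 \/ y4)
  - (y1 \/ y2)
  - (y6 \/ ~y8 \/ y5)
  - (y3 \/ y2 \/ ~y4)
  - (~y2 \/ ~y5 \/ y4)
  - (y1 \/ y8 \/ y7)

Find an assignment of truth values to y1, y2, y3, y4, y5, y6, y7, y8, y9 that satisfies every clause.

y1=True, y2=True, y3=True, y4=True, y5=True, y6=False, y7=False, y8=True, y9=True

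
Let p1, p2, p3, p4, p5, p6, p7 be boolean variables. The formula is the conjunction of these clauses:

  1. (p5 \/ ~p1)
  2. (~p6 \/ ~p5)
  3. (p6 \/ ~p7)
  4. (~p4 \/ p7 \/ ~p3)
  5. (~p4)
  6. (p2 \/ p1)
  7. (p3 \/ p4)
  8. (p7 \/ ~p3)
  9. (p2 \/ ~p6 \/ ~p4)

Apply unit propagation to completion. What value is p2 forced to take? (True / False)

True

Unit clause (~p4) sets p4 = False.
(p4 \/ p3): since p4 = False, the clause reduces to (p3). p3 = True.
In (~p3 \/ p7), ~p3 is now false; p7 must hold, so p7 = True.
(~p7 \/ p6) with p7 = True leaves only p6, so p6 = True.
In (~p6 \/ ~p5), ~p6 is now false; ~p5 must hold, so p5 = False.
From (p5 \/ ~p1) and p5 = False: p1 = False.
From (p1 \/ p2) and p1 = False: p2 = True.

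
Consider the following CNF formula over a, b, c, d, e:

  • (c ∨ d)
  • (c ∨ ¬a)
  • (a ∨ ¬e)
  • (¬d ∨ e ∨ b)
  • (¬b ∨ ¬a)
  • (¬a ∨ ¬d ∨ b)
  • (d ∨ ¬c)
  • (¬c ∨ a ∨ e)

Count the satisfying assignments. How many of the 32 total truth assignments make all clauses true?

Satisfying assignments:
  a=F b=T c=F d=T e=F
Count: 1.

1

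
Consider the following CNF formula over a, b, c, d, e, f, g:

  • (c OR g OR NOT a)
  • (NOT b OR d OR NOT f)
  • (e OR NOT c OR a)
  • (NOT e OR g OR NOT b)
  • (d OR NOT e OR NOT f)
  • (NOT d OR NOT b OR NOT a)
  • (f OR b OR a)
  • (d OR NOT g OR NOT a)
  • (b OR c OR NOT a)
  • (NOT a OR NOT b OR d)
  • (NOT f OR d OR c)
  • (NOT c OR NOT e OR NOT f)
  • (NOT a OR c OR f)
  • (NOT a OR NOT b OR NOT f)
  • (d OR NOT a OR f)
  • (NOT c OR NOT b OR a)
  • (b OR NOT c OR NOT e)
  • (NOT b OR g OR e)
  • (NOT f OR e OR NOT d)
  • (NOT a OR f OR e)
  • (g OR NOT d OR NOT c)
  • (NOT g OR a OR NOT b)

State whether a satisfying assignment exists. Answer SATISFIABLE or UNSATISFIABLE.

SATISFIABLE

Try a = False.
The remaining clauses are satisfied by b = False, c = False, d = True, e = True, f = True, g = True.
Every clause has at least one true literal under this assignment.
So a=F, b=F, c=F, d=T, e=T, f=T, g=T is a satisfying assignment.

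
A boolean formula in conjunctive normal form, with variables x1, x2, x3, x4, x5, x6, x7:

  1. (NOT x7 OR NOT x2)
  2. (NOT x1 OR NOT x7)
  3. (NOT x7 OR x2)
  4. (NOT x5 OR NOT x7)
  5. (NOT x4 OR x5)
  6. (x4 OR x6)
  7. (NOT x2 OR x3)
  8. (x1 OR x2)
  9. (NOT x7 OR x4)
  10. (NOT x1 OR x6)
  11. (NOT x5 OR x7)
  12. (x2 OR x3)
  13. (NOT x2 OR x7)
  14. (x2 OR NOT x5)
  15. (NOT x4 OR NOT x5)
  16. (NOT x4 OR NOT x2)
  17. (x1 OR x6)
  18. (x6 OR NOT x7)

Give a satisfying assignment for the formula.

x3 occurs only positively in the remaining clauses — set x3 = True.
Pure literal: x6 appears only positively; assign x6 = True.
Try x1 = True.
  then x7 is forced to False.
  then x5 is forced to False.
  then x4 is forced to False.
  then x2 is forced to False.

x1=T, x2=F, x3=T, x4=F, x5=F, x6=T, x7=F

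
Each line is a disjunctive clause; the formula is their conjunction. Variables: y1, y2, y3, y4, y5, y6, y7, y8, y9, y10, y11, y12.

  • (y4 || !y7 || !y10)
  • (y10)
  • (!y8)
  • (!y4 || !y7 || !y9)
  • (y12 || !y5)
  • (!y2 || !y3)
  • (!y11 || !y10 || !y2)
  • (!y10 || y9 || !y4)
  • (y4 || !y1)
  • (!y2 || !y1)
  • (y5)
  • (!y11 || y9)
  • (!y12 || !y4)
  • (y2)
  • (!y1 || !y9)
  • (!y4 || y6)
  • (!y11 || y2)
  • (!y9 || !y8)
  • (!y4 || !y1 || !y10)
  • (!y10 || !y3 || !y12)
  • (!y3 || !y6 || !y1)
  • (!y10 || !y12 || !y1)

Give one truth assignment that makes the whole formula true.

y1=0, y2=1, y3=0, y4=0, y5=1, y6=1, y7=0, y8=0, y9=0, y10=1, y11=0, y12=1

Unit propagation: (y10) forces y10 = True.
(!y8) is a unit clause, so y8 = False.
Unit propagation: (y5) forces y5 = True.
The clause (y12) is unit: y12 must be True.
Unit propagation: (!y4) forces y4 = False.
(!y7) is a unit clause, so y7 = False.
Unit propagation: (!y1) forces y1 = False.
(y2) is a unit clause, so y2 = True.
Unit propagation: (!y3) forces y3 = False.
The clause (!y11) is unit: y11 must be False.
y6, y9 are now unconstrained; take y6 = True, y9 = False.
Every clause has at least one true literal under this assignment.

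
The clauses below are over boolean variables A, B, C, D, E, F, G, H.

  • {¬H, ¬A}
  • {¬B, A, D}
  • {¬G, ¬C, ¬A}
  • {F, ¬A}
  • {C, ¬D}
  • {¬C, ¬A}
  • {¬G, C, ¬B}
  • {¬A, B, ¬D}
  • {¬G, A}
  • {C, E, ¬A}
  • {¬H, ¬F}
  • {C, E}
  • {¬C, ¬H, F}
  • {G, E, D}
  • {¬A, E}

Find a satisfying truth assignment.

A=0, B=0, C=1, D=1, E=1, F=1, G=0, H=0

E occurs only positively in the remaining clauses — set E = True.
H occurs only negated in the remaining clauses — set H = False.
Try A = False.
  then G is forced to False.
For the remaining variables, B = False, C = True, D = True, F = True works.
Every clause has at least one true literal under this assignment.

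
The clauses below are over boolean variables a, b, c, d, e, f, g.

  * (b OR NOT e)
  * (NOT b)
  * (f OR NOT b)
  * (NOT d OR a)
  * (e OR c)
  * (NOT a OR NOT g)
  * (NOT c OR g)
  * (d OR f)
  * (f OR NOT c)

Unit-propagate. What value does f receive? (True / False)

Unit clause (NOT b) sets b = False.
(b OR NOT e) with b = False leaves only NOT e, so e = False.
From (e OR c) and e = False: c = True.
In (NOT c OR g), NOT c is now false; g must hold, so g = True.
From (NOT g OR NOT a) and g = True: a = False.
In (a OR NOT d), a is now false; NOT d must hold, so d = False.
(d OR f): since d = False, the clause reduces to (f). f = True.

True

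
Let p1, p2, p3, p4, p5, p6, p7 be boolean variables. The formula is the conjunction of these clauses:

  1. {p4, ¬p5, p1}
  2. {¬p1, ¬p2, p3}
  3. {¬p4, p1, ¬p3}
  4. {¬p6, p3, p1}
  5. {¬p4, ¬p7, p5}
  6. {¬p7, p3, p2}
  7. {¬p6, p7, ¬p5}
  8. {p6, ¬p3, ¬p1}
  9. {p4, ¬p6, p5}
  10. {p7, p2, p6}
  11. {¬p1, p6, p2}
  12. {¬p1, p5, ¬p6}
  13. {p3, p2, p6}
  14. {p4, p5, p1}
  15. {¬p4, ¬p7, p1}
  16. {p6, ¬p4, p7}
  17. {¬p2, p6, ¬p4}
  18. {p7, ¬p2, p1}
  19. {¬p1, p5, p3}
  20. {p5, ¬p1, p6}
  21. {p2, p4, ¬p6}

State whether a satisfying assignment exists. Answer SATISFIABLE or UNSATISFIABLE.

SATISFIABLE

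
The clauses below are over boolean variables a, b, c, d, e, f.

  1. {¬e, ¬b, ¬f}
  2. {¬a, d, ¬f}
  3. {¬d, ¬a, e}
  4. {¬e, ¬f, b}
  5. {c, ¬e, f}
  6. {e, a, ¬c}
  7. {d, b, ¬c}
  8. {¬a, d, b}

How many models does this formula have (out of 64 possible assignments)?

16

Split on e, then a.
  e=1, a=1: remaining (b,c,d,f) ∈ {(0,1,1,0); (1,1,0,0); (1,1,1,0)} — 3.
  e=1, a=0: remaining (b,c,d,f) ∈ {(0,1,1,0); (1,1,0,0); (1,1,1,0)} — 3.
  e=0, a=1: remaining (b,c,d,f) ∈ {(1,0,0,0); (1,1,0,0)} — 2.
  e=0, a=0: forces c=0; b, d, f free → 2^3 = 8.
Total: 3 + 3 + 2 + 8 = 16.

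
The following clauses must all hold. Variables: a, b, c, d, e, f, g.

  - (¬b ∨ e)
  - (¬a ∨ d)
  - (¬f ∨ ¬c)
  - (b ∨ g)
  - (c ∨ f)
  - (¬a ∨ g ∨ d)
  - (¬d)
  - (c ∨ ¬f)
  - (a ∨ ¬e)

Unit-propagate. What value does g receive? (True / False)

True

(¬d) is a unit clause: d = False.
(d ∨ ¬a): since d = False, the clause reduces to (¬a). a = False.
(¬e ∨ a) with a = False leaves only ¬e, so e = False.
In (e ∨ ¬b), e is now false; ¬b must hold, so b = False.
In (b ∨ g), b is now false; g must hold, so g = True.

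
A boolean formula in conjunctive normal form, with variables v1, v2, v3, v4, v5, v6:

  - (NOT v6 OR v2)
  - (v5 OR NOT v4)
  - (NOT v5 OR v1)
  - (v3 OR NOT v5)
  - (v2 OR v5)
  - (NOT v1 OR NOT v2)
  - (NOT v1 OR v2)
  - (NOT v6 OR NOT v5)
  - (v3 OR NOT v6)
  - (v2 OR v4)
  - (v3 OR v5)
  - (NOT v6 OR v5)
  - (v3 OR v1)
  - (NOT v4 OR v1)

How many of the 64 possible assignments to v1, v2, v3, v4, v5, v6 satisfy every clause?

1

Satisfying assignments:
  v1=0 v2=1 v3=1 v4=0 v5=0 v6=0
Count: 1.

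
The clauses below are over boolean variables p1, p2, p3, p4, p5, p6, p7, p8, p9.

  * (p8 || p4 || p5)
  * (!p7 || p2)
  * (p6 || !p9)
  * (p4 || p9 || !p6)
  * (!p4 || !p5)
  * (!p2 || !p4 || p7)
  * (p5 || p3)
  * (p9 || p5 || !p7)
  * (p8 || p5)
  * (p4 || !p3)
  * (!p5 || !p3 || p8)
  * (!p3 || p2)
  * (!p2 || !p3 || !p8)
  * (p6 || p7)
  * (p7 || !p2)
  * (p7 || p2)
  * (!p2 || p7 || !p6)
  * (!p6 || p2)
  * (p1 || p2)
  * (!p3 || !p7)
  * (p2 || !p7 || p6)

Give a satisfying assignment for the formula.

p1 = 0, p2 = 1, p3 = 0, p4 = 0, p5 = 1, p6 = 0, p7 = 1, p8 = 0, p9 = 0

Try p1 = False.
  then p2 is forced to True.
  then p7 is forced to True.
  then p3 is forced to False.
  then p5 is forced to True.
  then p4 is forced to False.
Set p6 = False and propagate.
  then p9 is forced to False.
p8 is now unconstrained; take p8 = False.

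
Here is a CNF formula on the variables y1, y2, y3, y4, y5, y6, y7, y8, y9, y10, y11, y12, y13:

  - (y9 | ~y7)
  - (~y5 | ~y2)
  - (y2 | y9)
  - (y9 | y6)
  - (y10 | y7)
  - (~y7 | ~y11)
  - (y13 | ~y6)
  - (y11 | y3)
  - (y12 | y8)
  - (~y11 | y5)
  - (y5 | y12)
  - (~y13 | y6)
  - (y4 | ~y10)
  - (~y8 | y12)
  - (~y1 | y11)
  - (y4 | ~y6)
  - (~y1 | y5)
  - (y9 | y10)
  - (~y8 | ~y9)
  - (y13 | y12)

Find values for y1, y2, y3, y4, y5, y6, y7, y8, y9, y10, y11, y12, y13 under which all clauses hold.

y1 occurs only negated in the remaining clauses — set y1 = False.
Pure literal: y3 appears only positively; assign y3 = True.
Try y2 = True.
  then y5 is forced to False.
  then y11 is forced to False.
  then y12 is forced to True.
Set y4 = True and propagate.
Branch on y6: take y6 = False.
  then y9 is forced to True.
  then y13 is forced to False.
  then y8 is forced to False.
For the remaining variables, y7 = False, y10 = True works.
Every clause has at least one true literal under this assignment.

y1=0, y2=1, y3=1, y4=1, y5=0, y6=0, y7=0, y8=0, y9=1, y10=1, y11=0, y12=1, y13=0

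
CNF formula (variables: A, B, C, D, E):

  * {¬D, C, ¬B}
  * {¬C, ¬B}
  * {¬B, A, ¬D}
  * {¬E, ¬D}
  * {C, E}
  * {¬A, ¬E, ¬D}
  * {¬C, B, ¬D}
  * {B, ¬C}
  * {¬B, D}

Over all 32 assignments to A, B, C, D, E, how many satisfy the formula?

The models are:
  A=0 B=0 C=0 D=0 E=1
  A=1 B=0 C=0 D=0 E=1
That's 2 in total.

2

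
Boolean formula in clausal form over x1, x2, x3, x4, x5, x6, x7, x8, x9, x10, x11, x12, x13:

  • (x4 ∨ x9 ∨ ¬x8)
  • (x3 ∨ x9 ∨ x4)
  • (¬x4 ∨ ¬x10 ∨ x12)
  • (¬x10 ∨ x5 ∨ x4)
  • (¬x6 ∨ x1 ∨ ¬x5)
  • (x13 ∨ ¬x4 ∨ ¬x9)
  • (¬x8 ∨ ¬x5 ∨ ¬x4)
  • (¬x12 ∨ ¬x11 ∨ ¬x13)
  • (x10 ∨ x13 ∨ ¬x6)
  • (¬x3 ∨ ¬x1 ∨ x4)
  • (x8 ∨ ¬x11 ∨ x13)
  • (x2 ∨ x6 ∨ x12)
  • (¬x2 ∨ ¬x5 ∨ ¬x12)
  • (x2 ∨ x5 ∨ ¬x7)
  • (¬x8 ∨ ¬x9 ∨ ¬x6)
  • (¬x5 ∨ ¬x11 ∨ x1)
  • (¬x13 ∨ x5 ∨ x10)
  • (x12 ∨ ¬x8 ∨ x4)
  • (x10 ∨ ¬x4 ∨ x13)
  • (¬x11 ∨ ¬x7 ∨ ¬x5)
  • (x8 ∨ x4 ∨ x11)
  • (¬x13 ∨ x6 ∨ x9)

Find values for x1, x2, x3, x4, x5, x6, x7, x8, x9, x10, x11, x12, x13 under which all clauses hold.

x1 = F, x2 = T, x3 = T, x4 = T, x5 = F, x6 = T, x7 = F, x8 = F, x9 = F, x10 = T, x11 = F, x12 = T, x13 = F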